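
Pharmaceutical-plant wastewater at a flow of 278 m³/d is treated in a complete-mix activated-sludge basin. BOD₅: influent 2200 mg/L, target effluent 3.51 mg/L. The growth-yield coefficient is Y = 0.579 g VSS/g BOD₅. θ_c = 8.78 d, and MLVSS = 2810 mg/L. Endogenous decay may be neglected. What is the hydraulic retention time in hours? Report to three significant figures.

Biomass mass balance (decay neglected): V·X = Y·Q·(S₀ − S)·θ_c, so V = 0.579 × 278 × (2200 − 3.51) × 8.78 / 2810 = 1105 m³.
HRT = V/Q = 1105 m³ / 278 m³·d⁻¹ = 3.974 d × 24 = 95.37 h.

τ ≈ 95.4 h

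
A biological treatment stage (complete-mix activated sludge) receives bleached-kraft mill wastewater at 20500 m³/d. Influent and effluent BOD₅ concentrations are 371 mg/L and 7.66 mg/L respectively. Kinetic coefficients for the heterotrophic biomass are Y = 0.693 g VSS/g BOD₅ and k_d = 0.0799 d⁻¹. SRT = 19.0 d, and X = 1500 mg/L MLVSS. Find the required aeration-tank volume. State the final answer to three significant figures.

Steady-state biomass mass balance: V·X·(1 + k_d·θ_c) = Y·Q·(S₀ − S)·θ_c, so V = 0.693 × 20500 × (371 − 7.66) × 19.0 / [1500 × (1 + 0.0799 × 19.0)] = 9.81×10^7 / 3777 = 25965 m³.

V ≈ 26000 m³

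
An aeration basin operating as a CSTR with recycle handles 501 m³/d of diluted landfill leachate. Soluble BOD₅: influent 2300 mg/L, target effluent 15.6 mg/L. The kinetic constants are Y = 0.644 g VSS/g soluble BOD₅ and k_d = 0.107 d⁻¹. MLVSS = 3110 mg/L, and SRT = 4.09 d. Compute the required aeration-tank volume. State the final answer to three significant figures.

Steady-state biomass mass balance: V·X·(1 + k_d·θ_c) = Y·Q·(S₀ − S)·θ_c, so V = 0.644 × 501 × (2300 − 15.6) × 4.09 / [3110 × (1 + 0.107 × 4.09)] = 3.01×10^6 / 4471 = 674.2 m³.

V ≈ 674 m³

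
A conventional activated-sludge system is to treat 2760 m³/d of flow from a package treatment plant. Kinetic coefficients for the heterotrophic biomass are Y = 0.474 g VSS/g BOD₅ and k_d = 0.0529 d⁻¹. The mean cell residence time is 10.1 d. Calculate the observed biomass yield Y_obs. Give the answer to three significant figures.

Y_obs ≈ 0.309 g VSS/g BOD₅

Observed yield with endogenous decay: Y_obs = Y / (1 + k_d·θ_c) = 0.474 / (1 + 0.0529 × 10.1) = 0.474 / 1.534 = 0.3089 g VSS/g BOD₅.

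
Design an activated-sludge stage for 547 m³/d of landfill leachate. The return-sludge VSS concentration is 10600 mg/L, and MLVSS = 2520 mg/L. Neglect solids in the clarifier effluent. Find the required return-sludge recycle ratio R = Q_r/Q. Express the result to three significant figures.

Solids balance on the clarifier gives (1+R)X = R·X_r, so R = X/(X_r − X) = 2520 / (10600 − 2520) = 0.3119.

R ≈ 0.312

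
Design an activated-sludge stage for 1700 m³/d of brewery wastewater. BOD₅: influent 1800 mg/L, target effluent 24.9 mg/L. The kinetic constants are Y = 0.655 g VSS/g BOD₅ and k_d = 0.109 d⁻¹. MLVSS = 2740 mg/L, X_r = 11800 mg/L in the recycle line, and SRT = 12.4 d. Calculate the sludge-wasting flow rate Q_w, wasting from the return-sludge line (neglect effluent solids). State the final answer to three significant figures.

Steady-state biomass mass balance: V·X·(1 + k_d·θ_c) = Y·Q·(S₀ − S)·θ_c, so V = 0.655 × 1700 × (1800 − 24.9) × 12.4 / [2740 × (1 + 0.109 × 12.4)] = 2.45×10^7 / 6443 = 3804 m³.
θ_c = V·X/(Q_w·X_r) when wasting from the recycle, so Q_w = V·X/(θ_c·X_r) = 3804 × 2740 / (12.4 × 11800) = 71.23 m³/d.

Q_w ≈ 71.2 m³/d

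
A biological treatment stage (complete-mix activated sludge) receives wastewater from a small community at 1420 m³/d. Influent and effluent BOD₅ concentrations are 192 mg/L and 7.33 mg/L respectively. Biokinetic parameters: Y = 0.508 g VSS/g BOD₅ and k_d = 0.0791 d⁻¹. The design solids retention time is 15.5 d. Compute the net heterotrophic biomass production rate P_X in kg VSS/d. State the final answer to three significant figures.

Y_obs = Y / (1 + k_d θ_c) = 0.508 / (1 + 0.0791 × 15.5) = 0.508 / 2.226 = 0.2282.
Substrate removed = Q·(S₀ − S) = 1420 m³/d × (192 − 7.33) g/m³ = 2.62×10^5 g/d = 262.2 kg/d.
Net biomass production P_X = Y_obs × Q·(S₀ − S) = 0.2282 × 262.2 = 59.84 kg VSS/d.

P_X ≈ 59.8 kg VSS/d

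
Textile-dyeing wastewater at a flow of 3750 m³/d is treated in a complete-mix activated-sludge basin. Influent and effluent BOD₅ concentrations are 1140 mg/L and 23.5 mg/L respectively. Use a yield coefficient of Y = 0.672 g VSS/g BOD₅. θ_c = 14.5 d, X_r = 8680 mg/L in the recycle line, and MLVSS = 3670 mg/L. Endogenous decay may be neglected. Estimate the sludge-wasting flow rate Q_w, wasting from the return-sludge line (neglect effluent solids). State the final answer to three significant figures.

Q_w ≈ 324 m³/d

V·X = Y·Q·ΔS·θ_c gives V = 0.672 × 3750 × (1140 − 23.5) × 14.5 / 3670 = 11116 m³.
θ_c = V·X/(Q_w·X_r) when wasting from the recycle, so Q_w = V·X/(θ_c·X_r) = 11116 × 3670 / (14.5 × 8680) = 324.1 m³/d.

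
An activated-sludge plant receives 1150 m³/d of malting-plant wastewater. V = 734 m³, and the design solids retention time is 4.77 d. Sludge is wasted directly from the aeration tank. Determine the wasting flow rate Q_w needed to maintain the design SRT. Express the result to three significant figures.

Wasting from the aeration tank: Q_w = V / θ_c = 734.0 / 4.77 = 153.9 m³/d.

Q_w ≈ 154 m³/d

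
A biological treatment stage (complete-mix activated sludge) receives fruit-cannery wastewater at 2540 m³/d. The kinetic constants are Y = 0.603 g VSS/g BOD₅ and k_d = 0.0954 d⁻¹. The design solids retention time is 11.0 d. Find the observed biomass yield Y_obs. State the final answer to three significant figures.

Y_obs ≈ 0.294 g VSS/g BOD₅

The observed yield is Y_obs = Y/(1 + k_d·θ_c) = 0.603 / (1 + 0.0954 × 11.0) = 0.603 / 2.049 = 0.2942 g VSS per g BOD₅ removed.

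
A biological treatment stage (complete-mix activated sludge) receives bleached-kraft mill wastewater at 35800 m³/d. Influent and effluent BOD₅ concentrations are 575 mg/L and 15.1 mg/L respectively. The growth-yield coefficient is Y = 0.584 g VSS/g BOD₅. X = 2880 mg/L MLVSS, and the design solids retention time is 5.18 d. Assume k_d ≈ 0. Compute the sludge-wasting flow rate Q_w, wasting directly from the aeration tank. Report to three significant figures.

With k_d = 0 the design equation reduces to V = Y Q (S₀−S) θ_c / X = 0.584 × 35800 × (575 − 15.1) × 5.18 / 2880 = 21054 m³.
Wasting from the aeration tank: Q_w = V / θ_c = 21054 / 5.18 = 4065 m³/d.

Q_w ≈ 4060 m³/d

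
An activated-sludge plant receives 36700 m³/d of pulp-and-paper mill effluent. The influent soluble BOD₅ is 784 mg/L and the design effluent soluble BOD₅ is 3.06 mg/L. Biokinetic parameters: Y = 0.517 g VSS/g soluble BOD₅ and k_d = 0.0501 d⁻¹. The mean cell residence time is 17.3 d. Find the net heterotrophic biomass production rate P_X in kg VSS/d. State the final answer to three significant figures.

P_X ≈ 7940 kg VSS/d

Y_obs = Y / (1 + k_d θ_c) = 0.517 / (1 + 0.0501 × 17.3) = 0.517 / 1.867 = 0.2770.
ΔS = 784 − 3.06 = 780.9 mg/L, so the substrate removal rate is 36700 × 780.9/1000 = 28660 kg soluble BOD₅/d.
P_X = Y_obs · Q(S₀ − S) = 0.2770 × 28660 = 7938 kg VSS/d.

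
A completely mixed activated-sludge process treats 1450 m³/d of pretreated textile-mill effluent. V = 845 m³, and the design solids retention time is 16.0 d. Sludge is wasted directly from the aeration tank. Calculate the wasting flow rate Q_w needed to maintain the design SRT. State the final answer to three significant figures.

Q_w ≈ 52.8 m³/d

Wasting from the aeration tank: Q_w = V / θ_c = 845.0 / 16.0 = 52.81 m³/d.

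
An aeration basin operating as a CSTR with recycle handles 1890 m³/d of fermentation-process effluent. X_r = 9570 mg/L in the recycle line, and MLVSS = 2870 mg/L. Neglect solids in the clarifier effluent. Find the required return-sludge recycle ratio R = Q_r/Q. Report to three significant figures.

R = Q_r/Q = X/(X_r − X) = 2870 / (9570 − 2870) = 0.4284.

R ≈ 0.428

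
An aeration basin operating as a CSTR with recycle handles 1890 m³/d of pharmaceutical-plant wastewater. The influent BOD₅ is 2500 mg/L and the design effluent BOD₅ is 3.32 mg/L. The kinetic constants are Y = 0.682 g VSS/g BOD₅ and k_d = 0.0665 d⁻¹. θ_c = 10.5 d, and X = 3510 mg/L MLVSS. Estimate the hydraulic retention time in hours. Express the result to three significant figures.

τ ≈ 72.0 h

Steady-state biomass mass balance: V·X·(1 + k_d·θ_c) = Y·Q·(S₀ − S)·θ_c, so V = 0.682 × 1890 × (2500 − 3.32) × 10.5 / [3510 × (1 + 0.0665 × 10.5)] = 3.38×10^7 / 5961 = 5669 m³.
τ = V/Q = 5669/1890 = 2.999 d, or 71.98 h.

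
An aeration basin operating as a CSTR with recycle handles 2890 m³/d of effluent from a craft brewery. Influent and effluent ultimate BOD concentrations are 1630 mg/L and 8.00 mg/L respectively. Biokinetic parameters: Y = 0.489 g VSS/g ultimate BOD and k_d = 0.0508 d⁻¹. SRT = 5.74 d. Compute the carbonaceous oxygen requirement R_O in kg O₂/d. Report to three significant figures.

R_O ≈ 2170 kg O₂/d

Correct the yield for decay: Y_obs = Y/(1 + k_d θ_c) = 0.489 / (1 + 0.0508 × 5.74) = 0.489 / 1.292 = 0.3786.
Substrate removed = Q·(S₀ − S) = 2890 m³/d × (1630 − 8.00) g/m³ = 4.69×10^6 g/d = 4688 kg/d.
P_X = Y_obs·Q·(S₀ − S) = 0.3786 × 4688 = 1775 kg VSS/d.
Carbonaceous O₂ demand = substrate oxidised − cell-mass equivalent = 4688 − 1.42 × 1775 = 2167 kg O₂/d.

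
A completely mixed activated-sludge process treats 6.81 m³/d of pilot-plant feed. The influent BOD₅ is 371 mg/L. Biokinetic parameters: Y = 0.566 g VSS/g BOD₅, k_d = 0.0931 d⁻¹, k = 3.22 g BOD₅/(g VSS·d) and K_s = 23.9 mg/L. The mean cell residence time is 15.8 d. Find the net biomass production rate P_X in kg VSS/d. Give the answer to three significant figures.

P_X ≈ 0.575 kg VSS/d

Effluent substrate depends only on kinetics and SRT: S = K_s(1 + k_d θ_c) / [θ_c(Yk − k_d) − 1] = 23.9 × (1 + 0.0931 × 15.8) / [15.8 × (0.566 × 3.22 − 0.0931) − 1] = 59.06 / 26.32 = 2.243 mg/L.
Y_obs = Y / (1 + k_d θ_c) = 0.566 / (1 + 0.0931 × 15.8) = 0.566 / 2.471 = 0.2291.
Mass of BOD₅ removed per day: Q(S₀ − S) = 6.81 × 368.8 g/m³ = 2.511 kg/d.
Biomass produced: P_X = Y_obs·Q·ΔS = 0.2291 × 2.511 ≈ 0.5752 kg VSS/d.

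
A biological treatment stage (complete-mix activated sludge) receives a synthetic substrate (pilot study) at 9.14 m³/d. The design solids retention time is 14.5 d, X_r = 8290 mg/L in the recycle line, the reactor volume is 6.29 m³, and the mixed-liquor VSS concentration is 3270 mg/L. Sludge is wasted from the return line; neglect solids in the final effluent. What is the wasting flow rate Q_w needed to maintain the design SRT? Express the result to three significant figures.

Wasting from the return line (neglecting effluent solids): Q_w = V·X / (θ_c·X_r) = 6.290 × 3270 / (14.5 × 8290) = 0.1711 m³/d.

Q_w ≈ 0.171 m³/d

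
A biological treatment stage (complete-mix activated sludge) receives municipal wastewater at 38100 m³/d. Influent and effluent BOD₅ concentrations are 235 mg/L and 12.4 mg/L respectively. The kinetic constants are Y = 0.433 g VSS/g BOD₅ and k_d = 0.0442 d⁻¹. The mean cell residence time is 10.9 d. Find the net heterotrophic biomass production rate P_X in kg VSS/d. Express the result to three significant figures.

P_X ≈ 2480 kg VSS/d

Observed yield with endogenous decay: Y_obs = Y / (1 + k_d·θ_c) = 0.433 / (1 + 0.0442 × 10.9) = 0.433 / 1.482 = 0.2922 g VSS/g BOD₅.
ΔS = 235 − 12.4 = 222.6 mg/L, so the substrate removal rate is 38100 × 222.6/1000 = 8481 kg BOD₅/d.
P_X = Y_obs · Q(S₀ − S) = 0.2922 × 8481 = 2478 kg VSS/d.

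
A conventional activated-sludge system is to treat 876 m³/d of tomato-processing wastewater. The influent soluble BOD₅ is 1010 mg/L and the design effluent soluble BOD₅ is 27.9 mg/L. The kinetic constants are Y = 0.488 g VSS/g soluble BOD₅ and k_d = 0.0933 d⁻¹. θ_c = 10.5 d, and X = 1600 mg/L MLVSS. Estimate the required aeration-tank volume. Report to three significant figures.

V ≈ 1390 m³

Rearranging the biomass balance for a CMAS with decay, V = Y·Q·ΔS·θ_c / [X·(1+k_d θ_c)] = 0.488 × 876 × (1010 − 27.9) × 10.5 / [1600 × (1 + 0.0933 × 10.5)] = 4.41×10^6 / 3167 = 1392 m³.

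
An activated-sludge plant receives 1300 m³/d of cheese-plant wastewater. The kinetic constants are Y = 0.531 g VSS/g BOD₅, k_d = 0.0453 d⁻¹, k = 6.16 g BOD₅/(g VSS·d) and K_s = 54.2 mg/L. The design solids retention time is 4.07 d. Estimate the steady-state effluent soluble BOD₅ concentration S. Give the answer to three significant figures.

S ≈ 5.29 mg/L

From the Monod/SRT balance for a CMAS, S = K_s·(1+k_d θ_c)/[θ_c·(Y k − k_d) − 1] = 54.2 × (1 + 0.0453 × 4.07) / [4.07 × (0.531 × 6.16 − 0.0453) − 1] = 64.19 / 12.13 = 5.293 mg/L.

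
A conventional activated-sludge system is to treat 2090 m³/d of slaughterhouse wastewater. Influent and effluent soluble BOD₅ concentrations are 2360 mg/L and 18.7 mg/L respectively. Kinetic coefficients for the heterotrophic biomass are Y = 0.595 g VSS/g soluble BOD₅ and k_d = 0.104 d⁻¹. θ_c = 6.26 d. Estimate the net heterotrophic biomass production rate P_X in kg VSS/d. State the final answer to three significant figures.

P_X ≈ 1760 kg VSS/d

Correct the yield for decay: Y_obs = Y/(1 + k_d θ_c) = 0.595 / (1 + 0.104 × 6.26) = 0.595 / 1.651 = 0.3604.
ΔS = 2360 − 18.7 = 2341 mg/L, so the substrate removal rate is 2090 × 2341/1000 = 4893 kg soluble BOD₅/d.
P_X = Y_obs · Q(S₀ − S) = 0.3604 × 4893 = 1763 kg VSS/d.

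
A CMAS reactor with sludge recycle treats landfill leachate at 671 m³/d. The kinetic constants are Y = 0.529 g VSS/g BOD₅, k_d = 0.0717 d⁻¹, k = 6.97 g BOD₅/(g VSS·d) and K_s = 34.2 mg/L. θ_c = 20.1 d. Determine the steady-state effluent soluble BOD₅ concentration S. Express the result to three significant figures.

S ≈ 1.16 mg/L

From the Monod/SRT balance for a CMAS, S = K_s·(1+k_d θ_c)/[θ_c·(Y k − k_d) − 1] = 34.2 × (1 + 0.0717 × 20.1) / [20.1 × (0.529 × 6.97 − 0.0717) − 1] = 83.49 / 71.67 = 1.165 mg/L.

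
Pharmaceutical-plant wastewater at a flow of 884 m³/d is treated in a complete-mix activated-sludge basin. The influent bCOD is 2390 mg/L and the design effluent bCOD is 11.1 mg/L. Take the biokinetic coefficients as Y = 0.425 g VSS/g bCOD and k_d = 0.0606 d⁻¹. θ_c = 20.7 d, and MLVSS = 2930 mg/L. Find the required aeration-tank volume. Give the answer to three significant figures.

V ≈ 2800 m³

From the SRT design equation V = Y Q (S₀−S) θ_c / [X (1 + k_d θ_c)] = 0.425 × 884 × (2390 − 11.1) × 20.7 / [2930 × (1 + 0.0606 × 20.7)] = 1.85×10^7 / 6605 = 2801 m³.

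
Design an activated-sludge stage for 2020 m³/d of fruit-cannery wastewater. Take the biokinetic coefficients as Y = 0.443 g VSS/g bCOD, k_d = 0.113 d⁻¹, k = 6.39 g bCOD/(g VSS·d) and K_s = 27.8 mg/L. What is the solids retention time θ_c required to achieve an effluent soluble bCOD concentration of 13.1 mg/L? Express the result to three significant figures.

θ_c ≈ 1.26 d

At the target effluent, Y k S/(K_s+S) = 0.443×6.39×13.1/40.90 = 0.9067 d⁻¹.
1/θ_c = 0.9067 − 0.113 = 0.7937 d⁻¹, so θ_c = 1.260 d.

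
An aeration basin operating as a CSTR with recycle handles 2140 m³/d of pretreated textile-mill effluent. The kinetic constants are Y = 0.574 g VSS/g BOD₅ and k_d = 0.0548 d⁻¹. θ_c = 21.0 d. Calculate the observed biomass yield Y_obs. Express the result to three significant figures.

Y_obs ≈ 0.267 g VSS/g BOD₅

Correct the yield for decay: Y_obs = Y/(1 + k_d θ_c) = 0.574 / (1 + 0.0548 × 21.0) = 0.574 / 2.151 = 0.2669.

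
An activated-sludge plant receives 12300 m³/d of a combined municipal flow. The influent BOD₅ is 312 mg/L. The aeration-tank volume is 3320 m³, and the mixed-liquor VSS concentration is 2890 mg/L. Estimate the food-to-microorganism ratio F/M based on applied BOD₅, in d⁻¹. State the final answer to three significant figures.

F/M ≈ 0.400 d⁻¹

Food-to-microorganism ratio F/M = Q S₀ / (V X) = 12300 × 312 / (3320 × 2890) = 0.4000 d⁻¹.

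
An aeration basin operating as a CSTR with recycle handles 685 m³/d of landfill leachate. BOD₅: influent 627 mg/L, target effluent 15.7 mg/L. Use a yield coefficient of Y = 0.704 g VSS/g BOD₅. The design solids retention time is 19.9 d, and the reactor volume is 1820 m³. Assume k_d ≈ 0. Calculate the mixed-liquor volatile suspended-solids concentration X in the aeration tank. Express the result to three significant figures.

From V·X = Y·Q·(S₀ − S)·θ_c (decay neglected): X = 0.704 × 685 × (627 − 15.7) × 19.9 / 1820 = 3223 mg/L.

X ≈ 3220 mg/L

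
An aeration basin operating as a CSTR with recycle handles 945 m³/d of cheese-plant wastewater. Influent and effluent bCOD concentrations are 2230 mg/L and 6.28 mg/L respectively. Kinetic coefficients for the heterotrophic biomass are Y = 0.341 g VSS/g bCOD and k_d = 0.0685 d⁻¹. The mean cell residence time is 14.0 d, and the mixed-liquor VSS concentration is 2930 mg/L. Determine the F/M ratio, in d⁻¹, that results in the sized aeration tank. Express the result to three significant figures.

From the SRT design equation V = Y Q (S₀−S) θ_c / [X (1 + k_d θ_c)] = 0.341 × 945 × (2230 − 6.28) × 14.0 / [2930 × (1 + 0.0685 × 14.0)] = 1×10^7 / 5740 = 1748 m³.
F/M = applied load / biomass = Q·S₀/(V·X) = 945 × 2230 / (1748 × 2930) = 0.4115 d⁻¹.

F/M ≈ 0.412 d⁻¹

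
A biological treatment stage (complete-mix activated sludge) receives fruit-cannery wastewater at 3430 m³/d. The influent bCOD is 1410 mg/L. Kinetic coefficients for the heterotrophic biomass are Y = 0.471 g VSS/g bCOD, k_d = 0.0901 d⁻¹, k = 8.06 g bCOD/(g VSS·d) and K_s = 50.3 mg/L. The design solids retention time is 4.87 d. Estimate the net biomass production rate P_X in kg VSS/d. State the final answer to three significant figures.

P_X ≈ 1580 kg VSS/d

Effluent substrate depends only on kinetics and SRT: S = K_s(1 + k_d θ_c) / [θ_c(Yk − k_d) − 1] = 50.3 × (1 + 0.0901 × 4.87) / [4.87 × (0.471 × 8.06 − 0.0901) − 1] = 72.37 / 17.05 = 4.245 mg/L.
Correct the yield for decay: Y_obs = Y/(1 + k_d θ_c) = 0.471 / (1 + 0.0901 × 4.87) = 0.471 / 1.439 = 0.3274.
Q·(S₀ − S) = 3430 × (1410 − 4.24) × 10⁻³ = 4822 kg/d removed.
Biomass produced: P_X = Y_obs·Q·ΔS = 0.3274 × 4822 ≈ 1578 kg VSS/d.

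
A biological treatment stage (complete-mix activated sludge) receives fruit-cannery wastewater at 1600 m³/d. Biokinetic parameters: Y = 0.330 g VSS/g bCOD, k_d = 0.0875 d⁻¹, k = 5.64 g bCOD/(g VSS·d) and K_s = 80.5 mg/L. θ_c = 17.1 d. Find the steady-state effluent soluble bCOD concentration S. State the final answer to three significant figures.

From the Monod/SRT balance for a CMAS, S = K_s·(1+k_d θ_c)/[θ_c·(Y k − k_d) − 1] = 80.5 × (1 + 0.0875 × 17.1) / [17.1 × (0.330 × 5.64 − 0.0875) − 1] = 200.9 / 29.33 = 6.851 mg/L.

S ≈ 6.85 mg/L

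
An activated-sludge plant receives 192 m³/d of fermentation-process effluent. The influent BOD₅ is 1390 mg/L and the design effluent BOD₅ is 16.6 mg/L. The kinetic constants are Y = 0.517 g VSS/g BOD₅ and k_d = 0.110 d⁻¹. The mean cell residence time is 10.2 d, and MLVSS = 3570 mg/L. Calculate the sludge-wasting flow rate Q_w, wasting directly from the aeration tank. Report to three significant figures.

Steady-state biomass mass balance: V·X·(1 + k_d·θ_c) = Y·Q·(S₀ − S)·θ_c, so V = 0.517 × 192 × (1390 − 16.6) × 10.2 / [3570 × (1 + 0.110 × 10.2)] = 1.39×10^6 / 7576 = 183.6 m³.
With mixed-liquor wasting, θ_c = V/Q_w, so Q_w = V/θ_c = 183.6/10.2 = 18.00 m³/d.

Q_w ≈ 18.0 m³/d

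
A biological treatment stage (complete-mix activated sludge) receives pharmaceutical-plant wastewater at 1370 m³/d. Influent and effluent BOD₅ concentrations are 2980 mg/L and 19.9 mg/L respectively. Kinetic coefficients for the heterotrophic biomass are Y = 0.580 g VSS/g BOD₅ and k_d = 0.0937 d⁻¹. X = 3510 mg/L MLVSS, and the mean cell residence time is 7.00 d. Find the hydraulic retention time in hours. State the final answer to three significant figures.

Steady-state biomass mass balance: V·X·(1 + k_d·θ_c) = Y·Q·(S₀ − S)·θ_c, so V = 0.580 × 1370 × (2980 − 19.9) × 7.00 / [3510 × (1 + 0.0937 × 7.00)] = 1.65×10^7 / 5812 = 2833 m³.
Hydraulic retention time τ = V/Q = 2833 / 1370 = 2.068 d = 49.63 h.

τ ≈ 49.6 h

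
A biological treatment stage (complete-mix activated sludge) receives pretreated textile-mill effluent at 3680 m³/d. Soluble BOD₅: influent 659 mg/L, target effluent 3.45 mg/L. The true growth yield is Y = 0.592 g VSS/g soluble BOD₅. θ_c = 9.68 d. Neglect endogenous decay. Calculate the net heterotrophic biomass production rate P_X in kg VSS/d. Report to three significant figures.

P_X ≈ 1430 kg VSS/d

Since k_d ≈ 0, Y_obs = Y = 0.592 g VSS/g soluble BOD₅.
Substrate removed = Q·(S₀ − S) = 3680 m³/d × (659 − 3.45) g/m³ = 2.41×10^6 g/d = 2412 kg/d.
So the net sludge growth is P_X = 0.5920 × 2412 = 1428 kg VSS/d.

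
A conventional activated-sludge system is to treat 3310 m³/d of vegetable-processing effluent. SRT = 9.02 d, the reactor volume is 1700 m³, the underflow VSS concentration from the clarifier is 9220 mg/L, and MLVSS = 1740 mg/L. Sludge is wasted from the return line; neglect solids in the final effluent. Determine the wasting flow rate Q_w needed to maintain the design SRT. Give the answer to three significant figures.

Q_w ≈ 35.6 m³/d

Q_w = (V·X)/(θ_c X_r) = 1700 × 1740 / (9.02 × 9220) = 35.57 m³/d.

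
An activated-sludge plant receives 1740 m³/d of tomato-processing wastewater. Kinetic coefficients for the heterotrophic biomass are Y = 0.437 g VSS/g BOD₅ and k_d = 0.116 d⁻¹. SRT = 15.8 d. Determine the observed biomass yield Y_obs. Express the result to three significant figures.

Y_obs ≈ 0.154 g VSS/g BOD₅

Correct the yield for decay: Y_obs = Y/(1 + k_d θ_c) = 0.437 / (1 + 0.116 × 15.8) = 0.437 / 2.833 = 0.1543.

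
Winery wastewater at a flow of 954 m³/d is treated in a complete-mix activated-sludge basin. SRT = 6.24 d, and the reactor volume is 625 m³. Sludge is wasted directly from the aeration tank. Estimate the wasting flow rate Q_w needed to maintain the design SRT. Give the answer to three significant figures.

For wasting at MLVSS concentration, Q_w = V/θ_c = 625.0/6.24 = 100.2 m³/d.

Q_w ≈ 100 m³/d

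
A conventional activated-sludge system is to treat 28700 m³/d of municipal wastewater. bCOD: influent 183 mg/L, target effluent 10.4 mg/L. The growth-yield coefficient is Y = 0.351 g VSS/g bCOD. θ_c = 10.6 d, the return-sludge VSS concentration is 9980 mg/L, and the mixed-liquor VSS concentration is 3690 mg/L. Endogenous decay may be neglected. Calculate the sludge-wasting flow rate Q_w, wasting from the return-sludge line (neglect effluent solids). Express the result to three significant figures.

Q_w ≈ 174 m³/d

V·X = Y·Q·ΔS·θ_c gives V = 0.351 × 28700 × (183 − 10.4) × 10.6 / 3690 = 4995 m³.
Wasting from the return line (neglecting effluent solids): Q_w = V·X / (θ_c·X_r) = 4995 × 3690 / (10.6 × 9980) = 174.2 m³/d.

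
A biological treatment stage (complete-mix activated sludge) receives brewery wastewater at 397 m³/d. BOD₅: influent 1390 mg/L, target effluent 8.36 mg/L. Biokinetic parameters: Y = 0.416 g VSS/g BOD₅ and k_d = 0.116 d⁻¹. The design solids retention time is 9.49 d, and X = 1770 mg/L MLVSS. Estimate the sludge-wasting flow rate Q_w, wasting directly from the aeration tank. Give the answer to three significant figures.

Rearranging the biomass balance for a CMAS with decay, V = Y·Q·ΔS·θ_c / [X·(1+k_d θ_c)] = 0.416 × 397 × (1390 − 8.36) × 9.49 / [1770 × (1 + 0.116 × 9.49)] = 2.17×10^6 / 3718 = 582.3 m³.
For wasting at MLVSS concentration, Q_w = V/θ_c = 582.3/9.49 = 61.36 m³/d.

Q_w ≈ 61.4 m³/d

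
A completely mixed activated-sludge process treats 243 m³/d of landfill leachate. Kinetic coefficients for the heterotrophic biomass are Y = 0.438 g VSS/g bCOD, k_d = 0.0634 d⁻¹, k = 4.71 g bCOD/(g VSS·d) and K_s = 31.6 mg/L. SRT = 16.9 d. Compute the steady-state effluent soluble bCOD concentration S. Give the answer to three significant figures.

For a completely mixed reactor with recycle the Lawrence–McCarty relation gives S = K_s·(1 + k_d·θ_c) / [θ_c·(Y·k − k_d) − 1] = 31.6 × (1 + 0.0634 × 16.9) / [16.9 × (0.438 × 4.71 − 0.0634) − 1] = 65.46 / 32.79 = 1.996 mg/L.

S ≈ 2.00 mg/L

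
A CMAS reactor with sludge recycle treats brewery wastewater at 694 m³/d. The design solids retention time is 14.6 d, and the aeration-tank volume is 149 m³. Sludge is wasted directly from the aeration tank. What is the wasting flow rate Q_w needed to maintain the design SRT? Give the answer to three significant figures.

Q_w ≈ 10.2 m³/d

Wasting from the aeration tank: Q_w = V / θ_c = 149.0 / 14.6 = 10.21 m³/d.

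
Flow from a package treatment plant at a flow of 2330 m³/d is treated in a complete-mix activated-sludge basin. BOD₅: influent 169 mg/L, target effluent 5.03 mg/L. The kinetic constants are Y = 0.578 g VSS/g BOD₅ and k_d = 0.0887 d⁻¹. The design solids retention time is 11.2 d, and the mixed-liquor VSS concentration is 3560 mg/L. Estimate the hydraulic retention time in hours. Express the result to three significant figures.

Rearranging the biomass balance for a CMAS with decay, V = Y·Q·ΔS·θ_c / [X·(1+k_d θ_c)] = 0.578 × 2330 × (169 − 5.03) × 11.2 / [3560 × (1 + 0.0887 × 11.2)] = 2.47×10^6 / 7097 = 348.5 m³.
Hydraulic retention time τ = V/Q = 348.5 / 2330 = 0.1496 d = 3.590 h.

τ ≈ 3.59 h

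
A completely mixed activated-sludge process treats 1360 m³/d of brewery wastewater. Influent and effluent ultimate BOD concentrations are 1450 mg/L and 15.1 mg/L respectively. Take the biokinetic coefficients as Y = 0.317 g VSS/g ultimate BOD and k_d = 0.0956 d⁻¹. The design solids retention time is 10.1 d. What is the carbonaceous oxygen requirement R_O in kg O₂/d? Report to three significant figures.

Observed yield with endogenous decay: Y_obs = Y / (1 + k_d·θ_c) = 0.317 / (1 + 0.0956 × 10.1) = 0.317 / 1.966 = 0.1613 g VSS/g ultimate BOD.
Q·(S₀ − S) = 1360 × (1450 − 15.1) × 10⁻³ = 1951 kg/d removed.
P_X = Y_obs·Q·(S₀ − S) = 0.1613 × 1951 = 314.7 kg VSS/d.
R_O = Q·ΔS − 1.42 P_X = 1951 − 446.9 = 1505 kg O₂/d.

R_O ≈ 1500 kg O₂/d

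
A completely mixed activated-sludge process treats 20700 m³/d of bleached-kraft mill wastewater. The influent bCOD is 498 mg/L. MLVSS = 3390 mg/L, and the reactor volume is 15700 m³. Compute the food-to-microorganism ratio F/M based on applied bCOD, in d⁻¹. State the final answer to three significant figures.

Food-to-microorganism ratio F/M = Q S₀ / (V X) = 20700 × 498 / (15700 × 3390) = 0.1937 d⁻¹.

F/M ≈ 0.194 d⁻¹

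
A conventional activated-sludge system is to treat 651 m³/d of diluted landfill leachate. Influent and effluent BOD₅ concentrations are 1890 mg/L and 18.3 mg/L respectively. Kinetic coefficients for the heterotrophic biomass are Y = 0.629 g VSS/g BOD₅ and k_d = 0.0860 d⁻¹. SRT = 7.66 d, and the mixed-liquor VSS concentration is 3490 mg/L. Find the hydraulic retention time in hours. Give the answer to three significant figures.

τ ≈ 37.4 h

Steady-state biomass mass balance: V·X·(1 + k_d·θ_c) = Y·Q·(S₀ − S)·θ_c, so V = 0.629 × 651 × (1890 − 18.3) × 7.66 / [3490 × (1 + 0.0860 × 7.66)] = 5.87×10^6 / 5789 = 1014 m³.
τ = V/Q = 1014/651 = 1.558 d, or 37.39 h.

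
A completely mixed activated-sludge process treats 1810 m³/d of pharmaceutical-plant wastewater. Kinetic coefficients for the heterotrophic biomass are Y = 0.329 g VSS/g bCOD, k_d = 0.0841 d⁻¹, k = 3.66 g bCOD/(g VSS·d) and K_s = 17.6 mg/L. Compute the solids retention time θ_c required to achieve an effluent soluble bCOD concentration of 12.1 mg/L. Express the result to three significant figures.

From 1/θ_c = Y·k·S/(K_s + S) − k_d: Y·k·S/(K_s+S) = 0.329 × 3.66 × 12.1 / (17.6 + 12.1) = 0.4906 d⁻¹.
θ_c = 1/(μ − k_d) = 1/(0.4906 − 0.0841) = 1/0.4065 = 2.460 d.

θ_c ≈ 2.46 d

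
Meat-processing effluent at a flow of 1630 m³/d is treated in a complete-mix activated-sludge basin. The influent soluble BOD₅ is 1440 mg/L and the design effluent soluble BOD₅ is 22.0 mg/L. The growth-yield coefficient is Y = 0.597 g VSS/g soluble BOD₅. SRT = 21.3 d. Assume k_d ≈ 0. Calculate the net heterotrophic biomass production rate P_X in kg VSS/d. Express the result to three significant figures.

Since k_d ≈ 0, Y_obs = Y = 0.597 g VSS/g soluble BOD₅.
Substrate removed = Q·(S₀ − S) = 1630 m³/d × (1440 − 22.0) g/m³ = 2.31×10^6 g/d = 2311 kg/d.
So the net sludge growth is P_X = 0.5970 × 2311 = 1380 kg VSS/d.

P_X ≈ 1380 kg VSS/d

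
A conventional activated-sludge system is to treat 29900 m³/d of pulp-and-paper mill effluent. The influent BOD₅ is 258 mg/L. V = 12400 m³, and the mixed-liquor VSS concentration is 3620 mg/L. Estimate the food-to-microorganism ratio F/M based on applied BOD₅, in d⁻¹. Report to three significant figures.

F/M ≈ 0.172 d⁻¹

Food-to-microorganism ratio F/M = Q S₀ / (V X) = 29900 × 258 / (12400 × 3620) = 0.1719 d⁻¹.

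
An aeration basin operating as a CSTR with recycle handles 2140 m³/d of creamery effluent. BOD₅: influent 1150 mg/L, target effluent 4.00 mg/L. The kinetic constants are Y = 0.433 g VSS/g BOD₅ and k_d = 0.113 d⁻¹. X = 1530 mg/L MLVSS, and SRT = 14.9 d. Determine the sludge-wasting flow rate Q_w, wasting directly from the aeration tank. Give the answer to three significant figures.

Rearranging the biomass balance for a CMAS with decay, V = Y·Q·ΔS·θ_c / [X·(1+k_d θ_c)] = 0.433 × 2140 × (1150 − 4.00) × 14.9 / [1530 × (1 + 0.113 × 14.9)] = 1.58×10^7 / 4106 = 3853 m³.
For wasting at MLVSS concentration, Q_w = V/θ_c = 3853/14.9 = 258.6 m³/d.

Q_w ≈ 259 m³/d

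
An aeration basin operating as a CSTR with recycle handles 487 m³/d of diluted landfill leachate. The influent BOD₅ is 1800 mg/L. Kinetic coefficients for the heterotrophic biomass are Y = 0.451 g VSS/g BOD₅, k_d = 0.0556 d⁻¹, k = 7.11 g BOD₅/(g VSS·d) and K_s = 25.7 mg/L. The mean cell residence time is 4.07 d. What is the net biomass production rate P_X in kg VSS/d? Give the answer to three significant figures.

Effluent substrate depends only on kinetics and SRT: S = K_s(1 + k_d θ_c) / [θ_c(Yk − k_d) − 1] = 25.7 × (1 + 0.0556 × 4.07) / [4.07 × (0.451 × 7.11 − 0.0556) − 1] = 31.52 / 11.82 = 2.665 mg/L.
Y_obs = Y / (1 + k_d θ_c) = 0.451 / (1 + 0.0556 × 4.07) = 0.451 / 1.226 = 0.3678.
ΔS = 1800 − 2.67 = 1797 mg/L, so the substrate removal rate is 487 × 1797/1000 = 875.3 kg BOD₅/d.
Biomass produced: P_X = Y_obs·Q·ΔS = 0.3678 × 875.3 ≈ 321.9 kg VSS/d.

P_X ≈ 322 kg VSS/d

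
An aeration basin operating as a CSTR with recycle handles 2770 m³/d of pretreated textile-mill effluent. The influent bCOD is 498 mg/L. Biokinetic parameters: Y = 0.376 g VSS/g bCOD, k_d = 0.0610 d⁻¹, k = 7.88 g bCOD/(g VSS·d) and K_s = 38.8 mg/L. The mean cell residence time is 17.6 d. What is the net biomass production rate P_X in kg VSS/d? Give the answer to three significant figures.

From the Monod/SRT balance for a CMAS, S = K_s·(1+k_d θ_c)/[θ_c·(Y k − k_d) − 1] = 38.8 × (1 + 0.0610 × 17.6) / [17.6 × (0.376 × 7.88 − 0.0610) − 1] = 80.46 / 50.07 = 1.607 mg/L.
Y_obs = Y / (1 + k_d θ_c) = 0.376 / (1 + 0.0610 × 17.6) = 0.376 / 2.074 = 0.1813.
Q·(S₀ − S) = 2770 × (498 − 1.61) × 10⁻³ = 1375 kg/d removed.
P_X = Y_obs · Q(S₀ − S) = 0.1813 × 1375 = 249.3 kg VSS/d.

P_X ≈ 249 kg VSS/d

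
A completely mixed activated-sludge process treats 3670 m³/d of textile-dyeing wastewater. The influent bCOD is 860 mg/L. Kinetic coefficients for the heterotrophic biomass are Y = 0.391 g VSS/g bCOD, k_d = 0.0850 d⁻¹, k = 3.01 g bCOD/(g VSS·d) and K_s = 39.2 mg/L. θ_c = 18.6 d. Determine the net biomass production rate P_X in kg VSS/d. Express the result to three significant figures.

Effluent substrate depends only on kinetics and SRT: S = K_s(1 + k_d θ_c) / [θ_c(Yk − k_d) − 1] = 39.2 × (1 + 0.0850 × 18.6) / [18.6 × (0.391 × 3.01 − 0.0850) − 1] = 101.2 / 19.31 = 5.240 mg/L.
The observed yield is Y_obs = Y/(1 + k_d·θ_c) = 0.391 / (1 + 0.0850 × 18.6) = 0.391 / 2.581 = 0.1515 g VSS per g bCOD removed.
Mass of bCOD removed per day: Q(S₀ − S) = 3670 × 854.8 g/m³ = 3137 kg/d.
So the net sludge growth is P_X = 0.1515 × 3137 = 475.2 kg VSS/d.

P_X ≈ 475 kg VSS/d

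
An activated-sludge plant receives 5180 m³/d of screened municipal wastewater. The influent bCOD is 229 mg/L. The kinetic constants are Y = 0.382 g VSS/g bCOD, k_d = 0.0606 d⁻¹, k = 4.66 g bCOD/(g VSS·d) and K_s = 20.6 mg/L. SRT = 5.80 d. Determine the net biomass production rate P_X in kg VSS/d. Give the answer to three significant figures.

P_X ≈ 331 kg VSS/d

For a completely mixed reactor with recycle the Lawrence–McCarty relation gives S = K_s·(1 + k_d·θ_c) / [θ_c·(Y·k − k_d) − 1] = 20.6 × (1 + 0.0606 × 5.80) / [5.80 × (0.382 × 4.66 − 0.0606) − 1] = 27.84 / 8.973 = 3.103 mg/L.
The observed yield is Y_obs = Y/(1 + k_d·θ_c) = 0.382 / (1 + 0.0606 × 5.80) = 0.382 / 1.351 = 0.2827 g VSS per g bCOD removed.
ΔS = 229 − 3.10 = 225.9 mg/L, so the substrate removal rate is 5180 × 225.9/1000 = 1170 kg bCOD/d.
Biomass produced: P_X = Y_obs·Q·ΔS = 0.2827 × 1170 ≈ 330.7 kg VSS/d.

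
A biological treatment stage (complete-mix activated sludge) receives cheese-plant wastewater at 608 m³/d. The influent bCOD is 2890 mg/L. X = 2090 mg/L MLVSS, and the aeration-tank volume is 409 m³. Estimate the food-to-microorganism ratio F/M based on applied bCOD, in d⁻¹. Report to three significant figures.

F/M ≈ 2.06 d⁻¹

F/M = applied load / biomass = Q·S₀/(V·X) = 608 × 2890 / (409.0 × 2090) = 2.056 d⁻¹.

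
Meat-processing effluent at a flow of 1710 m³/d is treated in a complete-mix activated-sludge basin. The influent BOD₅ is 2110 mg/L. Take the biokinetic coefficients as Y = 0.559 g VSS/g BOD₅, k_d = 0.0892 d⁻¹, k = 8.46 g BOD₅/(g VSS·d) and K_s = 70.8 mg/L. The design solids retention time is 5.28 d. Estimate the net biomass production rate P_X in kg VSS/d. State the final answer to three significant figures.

P_X ≈ 1370 kg VSS/d

For a completely mixed reactor with recycle the Lawrence–McCarty relation gives S = K_s·(1 + k_d·θ_c) / [θ_c·(Y·k − k_d) − 1] = 70.8 × (1 + 0.0892 × 5.28) / [5.28 × (0.559 × 8.46 − 0.0892) − 1] = 104.1 / 23.50 = 4.432 mg/L.
Correct the yield for decay: Y_obs = Y/(1 + k_d θ_c) = 0.559 / (1 + 0.0892 × 5.28) = 0.559 / 1.471 = 0.3800.
ΔS = 2110 − 4.43 = 2106 mg/L, so the substrate removal rate is 1710 × 2106/1000 = 3601 kg BOD₅/d.
So the net sludge growth is P_X = 0.3800 × 3601 = 1368 kg VSS/d.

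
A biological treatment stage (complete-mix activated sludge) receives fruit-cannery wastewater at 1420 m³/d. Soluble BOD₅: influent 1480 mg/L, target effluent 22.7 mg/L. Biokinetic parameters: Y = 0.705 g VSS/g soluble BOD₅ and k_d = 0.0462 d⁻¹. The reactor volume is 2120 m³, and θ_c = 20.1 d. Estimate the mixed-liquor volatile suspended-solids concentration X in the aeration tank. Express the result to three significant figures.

From V·X·(1 + k_d·θ_c) = Y·Q·(S₀ − S)·θ_c: X = 0.705 × 1420 × (1480 − 22.7) × 20.1 / [2120 × (1 + 0.0462 × 20.1)] = 7172 mg/L.

X ≈ 7170 mg/L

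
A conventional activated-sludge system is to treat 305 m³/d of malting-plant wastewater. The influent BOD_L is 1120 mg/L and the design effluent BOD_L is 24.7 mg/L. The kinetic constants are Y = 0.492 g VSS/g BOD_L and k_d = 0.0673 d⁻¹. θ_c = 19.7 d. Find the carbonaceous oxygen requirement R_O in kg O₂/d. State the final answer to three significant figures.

Correct the yield for decay: Y_obs = Y/(1 + k_d θ_c) = 0.492 / (1 + 0.0673 × 19.7) = 0.492 / 2.326 = 0.2115.
Substrate removed = Q·(S₀ − S) = 305 m³/d × (1120 − 24.7) g/m³ = 3.34×10^5 g/d = 334.1 kg/d.
Net sludge production P_X = 0.2115 × 334.1 = 70.67 kg VSS/d.
R_O = Q·ΔS − 1.42 P_X = 334.1 − 100.3 = 233.7 kg O₂/d.

R_O ≈ 234 kg O₂/d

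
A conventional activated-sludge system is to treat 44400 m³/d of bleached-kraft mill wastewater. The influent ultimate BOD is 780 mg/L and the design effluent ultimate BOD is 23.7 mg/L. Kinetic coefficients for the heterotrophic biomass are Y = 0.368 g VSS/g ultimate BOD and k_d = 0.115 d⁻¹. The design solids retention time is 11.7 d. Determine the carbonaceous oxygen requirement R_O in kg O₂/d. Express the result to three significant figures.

R_O ≈ 26100 kg O₂/d

Correct the yield for decay: Y_obs = Y/(1 + k_d θ_c) = 0.368 / (1 + 0.115 × 11.7) = 0.368 / 2.345 = 0.1569.
Substrate removed = Q·(S₀ − S) = 44400 m³/d × (780 − 23.7) g/m³ = 3.36×10^7 g/d = 33580 kg/d.
Net sludge production P_X = 0.1569 × 33580 = 5269 kg VSS/d.
R_O = Q·(S₀ − S) − 1.42·P_X = 33580 − 1.42 × 5269 = 26098 kg O₂/d.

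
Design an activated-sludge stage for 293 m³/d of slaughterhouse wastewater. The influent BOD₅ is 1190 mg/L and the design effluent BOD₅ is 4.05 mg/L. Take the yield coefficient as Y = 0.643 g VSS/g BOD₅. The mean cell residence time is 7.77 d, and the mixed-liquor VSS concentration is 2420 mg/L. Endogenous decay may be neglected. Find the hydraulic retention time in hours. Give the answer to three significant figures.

V·X = Y·Q·ΔS·θ_c gives V = 0.643 × 293 × (1190 − 4.05) × 7.77 / 2420 = 717.4 m³.
Hydraulic retention time τ = V/Q = 717.4 / 293 = 2.448 d = 58.76 h.

τ ≈ 58.8 h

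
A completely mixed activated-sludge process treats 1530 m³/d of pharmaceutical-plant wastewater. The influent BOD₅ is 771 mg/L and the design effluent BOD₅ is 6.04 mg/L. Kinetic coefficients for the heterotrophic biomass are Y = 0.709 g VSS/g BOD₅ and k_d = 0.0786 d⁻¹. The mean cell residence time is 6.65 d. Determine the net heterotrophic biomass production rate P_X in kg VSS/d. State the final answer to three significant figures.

Y_obs = Y / (1 + k_d θ_c) = 0.709 / (1 + 0.0786 × 6.65) = 0.709 / 1.523 = 0.4656.
ΔS = 771 − 6.04 = 765.0 mg/L, so the substrate removal rate is 1530 × 765.0/1000 = 1170 kg BOD₅/d.
P_X = Y_obs · Q(S₀ − S) = 0.4656 × 1170 = 545.0 kg VSS/d.

P_X ≈ 545 kg VSS/d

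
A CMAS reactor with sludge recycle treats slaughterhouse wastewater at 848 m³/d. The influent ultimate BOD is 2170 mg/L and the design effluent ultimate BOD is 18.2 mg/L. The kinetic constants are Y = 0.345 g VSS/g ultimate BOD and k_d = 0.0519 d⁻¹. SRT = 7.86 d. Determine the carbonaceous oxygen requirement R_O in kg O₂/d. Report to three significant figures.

R_O ≈ 1190 kg O₂/d

The observed yield is Y_obs = Y/(1 + k_d·θ_c) = 0.345 / (1 + 0.0519 × 7.86) = 0.345 / 1.408 = 0.2450 g VSS per g ultimate BOD removed.
Substrate removed = Q·(S₀ − S) = 848 m³/d × (2170 − 18.2) g/m³ = 1.82×10^6 g/d = 1825 kg/d.
P_X = Y_obs·Q·(S₀ − S) = 0.2450 × 1825 = 447.1 kg VSS/d.
R_O = Q·ΔS − 1.42 P_X = 1825 − 634.9 = 1190 kg O₂/d.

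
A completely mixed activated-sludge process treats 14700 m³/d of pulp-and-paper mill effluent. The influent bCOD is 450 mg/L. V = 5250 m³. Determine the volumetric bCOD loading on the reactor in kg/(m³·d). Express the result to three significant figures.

L_v ≈ 1.26 kg bCOD/(m³·d)

L_v = Q S₀ / V = 14700 × 450 × 10⁻³ / 5250 = 1.260 kg/(m³·d).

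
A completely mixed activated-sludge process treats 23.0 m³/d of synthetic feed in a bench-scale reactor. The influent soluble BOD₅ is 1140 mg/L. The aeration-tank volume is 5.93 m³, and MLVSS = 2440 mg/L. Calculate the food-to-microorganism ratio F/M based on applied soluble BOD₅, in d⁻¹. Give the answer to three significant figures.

F/M = Q·S₀ / (V·X) = 23.0 × 1140 / (5.930 × 2440) = 1.812 g soluble BOD₅·(g VSS·d)⁻¹.

F/M ≈ 1.81 d⁻¹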